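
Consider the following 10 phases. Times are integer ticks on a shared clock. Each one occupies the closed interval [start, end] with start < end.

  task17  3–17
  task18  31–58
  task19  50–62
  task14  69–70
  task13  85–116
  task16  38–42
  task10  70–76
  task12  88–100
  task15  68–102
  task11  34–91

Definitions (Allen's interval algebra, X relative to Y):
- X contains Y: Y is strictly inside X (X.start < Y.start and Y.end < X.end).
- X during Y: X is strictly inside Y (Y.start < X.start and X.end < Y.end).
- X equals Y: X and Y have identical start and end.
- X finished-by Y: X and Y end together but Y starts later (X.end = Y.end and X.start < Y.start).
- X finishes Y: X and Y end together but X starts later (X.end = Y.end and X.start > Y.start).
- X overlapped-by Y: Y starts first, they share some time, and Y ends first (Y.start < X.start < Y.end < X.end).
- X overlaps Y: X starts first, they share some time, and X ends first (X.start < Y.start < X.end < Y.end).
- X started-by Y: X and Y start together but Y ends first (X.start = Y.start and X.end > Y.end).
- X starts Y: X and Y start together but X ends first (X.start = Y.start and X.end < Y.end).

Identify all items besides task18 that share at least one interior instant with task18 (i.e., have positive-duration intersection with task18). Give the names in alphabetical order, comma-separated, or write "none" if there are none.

task11, task16, task19

Target task18 = [31, 58].
task10 [70, 76] → after → no.
task11 [34, 91] → overlapped-by → yes.
task12 [88, 100] → after → no.
task13 [85, 116] → after → no.
task14 [69, 70] → after → no.
task15 [68, 102] → after → no.
task16 [38, 42] → during → yes.
task17 [3, 17] → before → no.
task19 [50, 62] → overlapped-by → yes.
Result: task11, task16, task19.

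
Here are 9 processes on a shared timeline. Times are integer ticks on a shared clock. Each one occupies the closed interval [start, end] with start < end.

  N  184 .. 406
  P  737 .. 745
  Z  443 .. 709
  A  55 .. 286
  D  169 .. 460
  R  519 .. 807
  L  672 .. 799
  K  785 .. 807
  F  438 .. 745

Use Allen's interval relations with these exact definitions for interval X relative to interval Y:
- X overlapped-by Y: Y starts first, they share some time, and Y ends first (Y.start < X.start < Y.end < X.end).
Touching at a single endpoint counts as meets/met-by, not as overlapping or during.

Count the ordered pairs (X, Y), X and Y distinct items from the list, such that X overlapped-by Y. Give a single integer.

Checking all 72 ordered pairs for relation 'overlapped-by'; matching pairs in alphabetical order:
(D, A): D overlapped-by A ✓
(F, D): F overlapped-by D ✓
(K, L): K overlapped-by L ✓
(L, F): L overlapped-by F ✓
(L, Z): L overlapped-by Z ✓
(N, A): N overlapped-by A ✓
(R, F): R overlapped-by F ✓
(R, Z): R overlapped-by Z ✓
(Z, D): Z overlapped-by D ✓
Count: 9.

9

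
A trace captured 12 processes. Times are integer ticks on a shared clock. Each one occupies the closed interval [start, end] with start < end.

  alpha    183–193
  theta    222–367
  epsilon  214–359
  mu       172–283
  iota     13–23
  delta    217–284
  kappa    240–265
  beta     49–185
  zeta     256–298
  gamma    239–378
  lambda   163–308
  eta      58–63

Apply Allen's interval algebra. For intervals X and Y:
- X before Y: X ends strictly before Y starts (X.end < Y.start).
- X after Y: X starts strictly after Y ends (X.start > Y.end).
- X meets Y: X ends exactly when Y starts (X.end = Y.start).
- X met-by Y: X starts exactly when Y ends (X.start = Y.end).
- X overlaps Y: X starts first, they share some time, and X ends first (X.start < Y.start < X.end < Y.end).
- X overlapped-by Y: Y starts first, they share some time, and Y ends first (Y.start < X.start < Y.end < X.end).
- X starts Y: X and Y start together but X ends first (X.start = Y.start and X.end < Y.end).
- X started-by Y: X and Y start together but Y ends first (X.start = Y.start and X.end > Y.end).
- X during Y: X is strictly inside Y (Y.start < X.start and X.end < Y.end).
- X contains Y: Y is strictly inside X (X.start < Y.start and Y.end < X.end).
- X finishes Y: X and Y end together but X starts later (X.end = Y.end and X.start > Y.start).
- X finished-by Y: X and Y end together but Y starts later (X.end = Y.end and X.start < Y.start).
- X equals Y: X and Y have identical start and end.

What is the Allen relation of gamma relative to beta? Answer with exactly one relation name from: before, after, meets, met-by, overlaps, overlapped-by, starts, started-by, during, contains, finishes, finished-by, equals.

gamma = [239, 378]; beta = [49, 185].
Compare endpoints: gamma.start > beta.start, gamma.start > beta.end, gamma.end > beta.start, gamma.end > beta.end.
That pattern is 'after'.

after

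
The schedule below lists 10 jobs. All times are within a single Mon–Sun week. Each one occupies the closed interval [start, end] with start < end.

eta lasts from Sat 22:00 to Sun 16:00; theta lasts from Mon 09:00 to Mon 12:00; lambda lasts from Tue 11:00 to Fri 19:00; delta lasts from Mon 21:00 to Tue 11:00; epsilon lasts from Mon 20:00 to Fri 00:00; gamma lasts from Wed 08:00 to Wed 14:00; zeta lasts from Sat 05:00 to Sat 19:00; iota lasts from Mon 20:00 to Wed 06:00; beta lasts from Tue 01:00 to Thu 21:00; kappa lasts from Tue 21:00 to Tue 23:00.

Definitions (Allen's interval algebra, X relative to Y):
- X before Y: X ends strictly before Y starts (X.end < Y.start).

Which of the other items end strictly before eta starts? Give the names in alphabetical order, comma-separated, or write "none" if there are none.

beta, delta, epsilon, gamma, iota, kappa, lambda, theta, zeta

Target eta = [Sat 22:00, Sun 16:00].
beta [Tue 01:00, Thu 21:00] → before → yes.
delta [Mon 21:00, Tue 11:00] → before → yes.
epsilon [Mon 20:00, Fri 00:00] → before → yes.
gamma [Wed 08:00, Wed 14:00] → before → yes.
iota [Mon 20:00, Wed 06:00] → before → yes.
kappa [Tue 21:00, Tue 23:00] → before → yes.
lambda [Tue 11:00, Fri 19:00] → before → yes.
theta [Mon 09:00, Mon 12:00] → before → yes.
zeta [Sat 05:00, Sat 19:00] → before → yes.
Result: beta, delta, epsilon, gamma, iota, kappa, lambda, theta, zeta.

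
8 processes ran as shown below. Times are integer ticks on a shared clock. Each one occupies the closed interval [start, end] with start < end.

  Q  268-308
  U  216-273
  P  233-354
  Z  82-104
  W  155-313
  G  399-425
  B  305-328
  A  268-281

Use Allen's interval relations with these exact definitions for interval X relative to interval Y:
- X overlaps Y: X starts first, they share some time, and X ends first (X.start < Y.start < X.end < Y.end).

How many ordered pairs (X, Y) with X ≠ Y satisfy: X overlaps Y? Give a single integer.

Checking all 56 ordered pairs for relation 'overlaps'; matching pairs in alphabetical order:
(Q, B): Q overlaps B ✓
(U, A): U overlaps A ✓
(U, P): U overlaps P ✓
(U, Q): U overlaps Q ✓
(W, B): W overlaps B ✓
(W, P): W overlaps P ✓
Count: 6.

6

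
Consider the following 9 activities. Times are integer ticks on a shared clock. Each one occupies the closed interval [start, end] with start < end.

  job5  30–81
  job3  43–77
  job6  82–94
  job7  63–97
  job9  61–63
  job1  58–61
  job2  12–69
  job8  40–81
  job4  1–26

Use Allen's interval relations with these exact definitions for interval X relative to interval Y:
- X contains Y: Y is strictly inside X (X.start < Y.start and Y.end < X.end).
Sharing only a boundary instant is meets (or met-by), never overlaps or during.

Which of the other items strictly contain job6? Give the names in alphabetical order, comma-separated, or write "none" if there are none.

Target job6 = [82, 94].
job1 [58, 61] → before → no.
job2 [12, 69] → before → no.
job3 [43, 77] → before → no.
job4 [1, 26] → before → no.
job5 [30, 81] → before → no.
job7 [63, 97] → contains → yes.
job8 [40, 81] → before → no.
job9 [61, 63] → before → no.
Result: job7.

job7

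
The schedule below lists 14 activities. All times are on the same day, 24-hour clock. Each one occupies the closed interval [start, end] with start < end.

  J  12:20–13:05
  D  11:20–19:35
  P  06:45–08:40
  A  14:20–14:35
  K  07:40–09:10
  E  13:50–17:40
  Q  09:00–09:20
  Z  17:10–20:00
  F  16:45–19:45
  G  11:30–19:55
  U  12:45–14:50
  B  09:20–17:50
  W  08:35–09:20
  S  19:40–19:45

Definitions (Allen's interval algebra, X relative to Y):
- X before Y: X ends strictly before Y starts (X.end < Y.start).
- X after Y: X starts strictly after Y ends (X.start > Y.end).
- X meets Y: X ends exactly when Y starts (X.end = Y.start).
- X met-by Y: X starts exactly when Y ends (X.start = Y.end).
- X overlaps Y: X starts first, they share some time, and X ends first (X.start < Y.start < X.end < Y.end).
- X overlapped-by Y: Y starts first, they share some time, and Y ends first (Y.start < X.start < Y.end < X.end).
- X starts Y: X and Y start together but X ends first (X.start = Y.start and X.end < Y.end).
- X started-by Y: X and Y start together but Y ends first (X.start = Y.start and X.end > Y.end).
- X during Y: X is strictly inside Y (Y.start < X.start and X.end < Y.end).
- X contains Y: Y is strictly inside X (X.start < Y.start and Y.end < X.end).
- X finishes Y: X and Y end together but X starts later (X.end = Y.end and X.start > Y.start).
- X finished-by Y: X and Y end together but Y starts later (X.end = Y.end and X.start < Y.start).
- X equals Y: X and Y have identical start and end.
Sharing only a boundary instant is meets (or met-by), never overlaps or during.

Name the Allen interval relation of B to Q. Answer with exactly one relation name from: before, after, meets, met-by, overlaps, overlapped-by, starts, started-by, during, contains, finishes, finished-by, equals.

B = [09:20, 17:50]; Q = [09:00, 09:20].
Compare endpoints: B.start > Q.start, B.start = Q.end, B.end > Q.start, B.end > Q.end.
That pattern is 'met-by'.

met-by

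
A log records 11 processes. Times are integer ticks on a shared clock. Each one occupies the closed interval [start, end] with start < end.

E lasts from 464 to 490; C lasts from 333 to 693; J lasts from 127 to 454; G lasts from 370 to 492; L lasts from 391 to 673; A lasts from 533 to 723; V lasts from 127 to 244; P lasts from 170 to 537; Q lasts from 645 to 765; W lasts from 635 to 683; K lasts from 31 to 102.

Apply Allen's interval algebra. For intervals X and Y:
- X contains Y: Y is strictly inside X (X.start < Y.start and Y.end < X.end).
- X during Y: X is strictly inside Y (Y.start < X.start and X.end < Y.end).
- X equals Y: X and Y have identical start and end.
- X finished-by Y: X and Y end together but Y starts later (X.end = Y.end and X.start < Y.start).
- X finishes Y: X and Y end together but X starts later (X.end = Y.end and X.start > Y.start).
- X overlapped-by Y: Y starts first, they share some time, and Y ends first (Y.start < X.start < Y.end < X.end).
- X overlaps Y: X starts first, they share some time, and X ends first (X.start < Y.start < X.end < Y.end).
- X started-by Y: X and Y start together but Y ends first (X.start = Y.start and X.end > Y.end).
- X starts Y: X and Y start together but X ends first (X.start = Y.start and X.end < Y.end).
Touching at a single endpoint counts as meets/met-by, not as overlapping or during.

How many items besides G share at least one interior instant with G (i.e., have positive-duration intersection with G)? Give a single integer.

Target G = [370, 492].
A [533, 723] → after → no.
C [333, 693] → contains → counts.
E [464, 490] → during → counts.
J [127, 454] → overlaps → counts.
K [31, 102] → before → no.
L [391, 673] → overlapped-by → counts.
P [170, 537] → contains → counts.
Q [645, 765] → after → no.
V [127, 244] → before → no.
W [635, 683] → after → no.
Total: 5.

5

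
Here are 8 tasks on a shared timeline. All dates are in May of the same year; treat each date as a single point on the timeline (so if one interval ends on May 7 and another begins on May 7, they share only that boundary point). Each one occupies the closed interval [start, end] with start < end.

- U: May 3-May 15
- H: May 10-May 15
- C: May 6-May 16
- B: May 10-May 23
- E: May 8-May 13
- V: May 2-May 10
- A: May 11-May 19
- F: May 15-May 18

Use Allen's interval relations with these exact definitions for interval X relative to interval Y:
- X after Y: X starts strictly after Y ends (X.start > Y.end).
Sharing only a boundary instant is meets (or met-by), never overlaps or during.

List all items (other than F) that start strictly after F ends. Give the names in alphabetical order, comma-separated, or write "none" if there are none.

Target F = [May 15, May 18].
A [May 11, May 19] → contains → no.
B [May 10, May 23] → contains → no.
C [May 6, May 16] → overlaps → no.
E [May 8, May 13] → before → no.
H [May 10, May 15] → meets → no.
U [May 3, May 15] → meets → no.
V [May 2, May 10] → before → no.
Result: none.

none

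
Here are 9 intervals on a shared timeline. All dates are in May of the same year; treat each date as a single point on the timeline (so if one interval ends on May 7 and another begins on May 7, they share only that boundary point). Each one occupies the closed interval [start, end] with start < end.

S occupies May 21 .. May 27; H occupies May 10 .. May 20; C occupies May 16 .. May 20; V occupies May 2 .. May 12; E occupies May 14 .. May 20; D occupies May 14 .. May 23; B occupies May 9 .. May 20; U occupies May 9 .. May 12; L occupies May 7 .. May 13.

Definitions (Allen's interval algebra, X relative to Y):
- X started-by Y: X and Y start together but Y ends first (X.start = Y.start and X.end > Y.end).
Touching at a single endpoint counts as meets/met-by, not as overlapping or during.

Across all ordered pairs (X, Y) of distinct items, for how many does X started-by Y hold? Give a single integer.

2

Checking all 72 ordered pairs for relation 'started-by'; matching pairs in alphabetical order:
(B, U): B started-by U ✓
(D, E): D started-by E ✓
Count: 2.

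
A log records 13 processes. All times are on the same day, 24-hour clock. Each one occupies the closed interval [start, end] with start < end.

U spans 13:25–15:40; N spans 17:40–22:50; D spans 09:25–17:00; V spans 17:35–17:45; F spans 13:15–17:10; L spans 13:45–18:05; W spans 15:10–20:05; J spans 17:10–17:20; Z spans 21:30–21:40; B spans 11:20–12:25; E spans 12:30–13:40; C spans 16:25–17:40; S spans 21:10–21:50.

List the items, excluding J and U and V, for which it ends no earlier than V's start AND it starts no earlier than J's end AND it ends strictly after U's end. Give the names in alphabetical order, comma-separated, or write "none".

Conditions: its end is no earlier than V's start (X.end >= 17:35) AND its start is no earlier than J's end (X.start >= 17:20) AND its end is strictly after U's end (X.end > 15:40).
B: end 12:25 >= 17:35? ✗; start 11:20 >= 17:20? ✗; end 12:25 > 15:40? ✗ → no.
C: end 17:40 >= 17:35? ✓; start 16:25 >= 17:20? ✗; end 17:40 > 15:40? ✓ → no.
D: end 17:00 >= 17:35? ✗; start 09:25 >= 17:20? ✗; end 17:00 > 15:40? ✓ → no.
E: end 13:40 >= 17:35? ✗; start 12:30 >= 17:20? ✗; end 13:40 > 15:40? ✗ → no.
F: end 17:10 >= 17:35? ✗; start 13:15 >= 17:20? ✗; end 17:10 > 15:40? ✓ → no.
L: end 18:05 >= 17:35? ✓; start 13:45 >= 17:20? ✗; end 18:05 > 15:40? ✓ → no.
N: end 22:50 >= 17:35? ✓; start 17:40 >= 17:20? ✓; end 22:50 > 15:40? ✓ → yes.
S: end 21:50 >= 17:35? ✓; start 21:10 >= 17:20? ✓; end 21:50 > 15:40? ✓ → yes.
W: end 20:05 >= 17:35? ✓; start 15:10 >= 17:20? ✗; end 20:05 > 15:40? ✓ → no.
Z: end 21:40 >= 17:35? ✓; start 21:30 >= 17:20? ✓; end 21:40 > 15:40? ✓ → yes.
Result: N, S, Z.

N, S, Z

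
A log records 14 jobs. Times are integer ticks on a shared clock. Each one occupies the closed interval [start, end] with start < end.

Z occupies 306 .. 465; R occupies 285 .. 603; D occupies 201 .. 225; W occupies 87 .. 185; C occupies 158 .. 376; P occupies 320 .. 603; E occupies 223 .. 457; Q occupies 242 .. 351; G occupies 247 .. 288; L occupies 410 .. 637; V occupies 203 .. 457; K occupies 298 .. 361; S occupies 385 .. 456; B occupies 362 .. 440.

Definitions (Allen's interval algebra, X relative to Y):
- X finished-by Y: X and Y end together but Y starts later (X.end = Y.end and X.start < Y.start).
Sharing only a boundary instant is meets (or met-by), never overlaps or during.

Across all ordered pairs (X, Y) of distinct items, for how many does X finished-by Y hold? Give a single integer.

2

Checking all 182 ordered pairs for relation 'finished-by'; matching pairs in alphabetical order:
(R, P): R finished-by P ✓
(V, E): V finished-by E ✓
Count: 2.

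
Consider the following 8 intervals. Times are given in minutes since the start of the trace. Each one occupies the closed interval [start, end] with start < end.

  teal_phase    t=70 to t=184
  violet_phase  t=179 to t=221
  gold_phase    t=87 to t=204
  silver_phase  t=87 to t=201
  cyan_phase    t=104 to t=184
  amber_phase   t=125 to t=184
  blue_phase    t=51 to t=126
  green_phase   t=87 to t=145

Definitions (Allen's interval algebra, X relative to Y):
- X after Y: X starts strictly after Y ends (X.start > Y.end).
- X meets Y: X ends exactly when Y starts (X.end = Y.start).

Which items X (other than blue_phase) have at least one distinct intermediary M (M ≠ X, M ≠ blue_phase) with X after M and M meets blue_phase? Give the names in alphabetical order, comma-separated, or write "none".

none

Target blue_phase = [t=51, t=126].
Intermediaries M with M meets blue_phase: none.
Union: none.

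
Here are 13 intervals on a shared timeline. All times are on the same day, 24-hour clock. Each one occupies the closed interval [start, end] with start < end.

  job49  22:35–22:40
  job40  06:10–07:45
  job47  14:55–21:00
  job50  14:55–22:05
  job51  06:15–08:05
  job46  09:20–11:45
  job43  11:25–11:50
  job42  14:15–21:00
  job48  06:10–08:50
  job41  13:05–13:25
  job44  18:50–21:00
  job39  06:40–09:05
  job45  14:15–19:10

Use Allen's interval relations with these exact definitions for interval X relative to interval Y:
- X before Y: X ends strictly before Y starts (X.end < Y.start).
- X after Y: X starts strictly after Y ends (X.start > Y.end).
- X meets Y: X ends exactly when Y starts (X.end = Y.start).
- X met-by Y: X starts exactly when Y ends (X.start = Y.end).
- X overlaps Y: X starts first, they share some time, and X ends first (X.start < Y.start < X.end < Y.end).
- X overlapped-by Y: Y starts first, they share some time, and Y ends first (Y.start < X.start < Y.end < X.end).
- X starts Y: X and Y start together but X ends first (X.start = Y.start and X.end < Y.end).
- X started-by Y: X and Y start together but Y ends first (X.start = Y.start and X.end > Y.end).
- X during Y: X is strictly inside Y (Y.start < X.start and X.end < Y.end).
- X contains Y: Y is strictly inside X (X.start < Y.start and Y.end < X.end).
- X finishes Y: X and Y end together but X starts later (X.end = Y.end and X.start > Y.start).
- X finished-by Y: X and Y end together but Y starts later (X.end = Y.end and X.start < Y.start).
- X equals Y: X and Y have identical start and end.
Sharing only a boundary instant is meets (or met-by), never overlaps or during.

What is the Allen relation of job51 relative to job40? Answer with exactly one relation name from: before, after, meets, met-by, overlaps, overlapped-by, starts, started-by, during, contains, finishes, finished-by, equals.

job51 = [06:15, 08:05]; job40 = [06:10, 07:45].
Compare endpoints: job51.start > job40.start, job51.start < job40.end, job51.end > job40.start, job51.end > job40.end.
That pattern is 'overlapped-by'.

overlapped-by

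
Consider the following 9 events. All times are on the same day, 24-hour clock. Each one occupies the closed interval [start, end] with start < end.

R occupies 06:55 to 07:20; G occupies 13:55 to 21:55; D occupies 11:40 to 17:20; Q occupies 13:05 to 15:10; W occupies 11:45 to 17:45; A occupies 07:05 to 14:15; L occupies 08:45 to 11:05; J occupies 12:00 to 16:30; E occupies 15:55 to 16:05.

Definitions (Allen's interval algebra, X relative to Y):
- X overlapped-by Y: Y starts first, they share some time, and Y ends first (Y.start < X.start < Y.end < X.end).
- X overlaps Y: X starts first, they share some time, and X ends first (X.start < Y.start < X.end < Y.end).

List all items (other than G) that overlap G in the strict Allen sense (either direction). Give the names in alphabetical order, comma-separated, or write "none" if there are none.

A, D, J, Q, W

Target G = [13:55, 21:55].
A [07:05, 14:15] → overlaps → yes.
D [11:40, 17:20] → overlaps → yes.
E [15:55, 16:05] → during → no.
J [12:00, 16:30] → overlaps → yes.
L [08:45, 11:05] → before → no.
Q [13:05, 15:10] → overlaps → yes.
R [06:55, 07:20] → before → no.
W [11:45, 17:45] → overlaps → yes.
Result: A, D, J, Q, W.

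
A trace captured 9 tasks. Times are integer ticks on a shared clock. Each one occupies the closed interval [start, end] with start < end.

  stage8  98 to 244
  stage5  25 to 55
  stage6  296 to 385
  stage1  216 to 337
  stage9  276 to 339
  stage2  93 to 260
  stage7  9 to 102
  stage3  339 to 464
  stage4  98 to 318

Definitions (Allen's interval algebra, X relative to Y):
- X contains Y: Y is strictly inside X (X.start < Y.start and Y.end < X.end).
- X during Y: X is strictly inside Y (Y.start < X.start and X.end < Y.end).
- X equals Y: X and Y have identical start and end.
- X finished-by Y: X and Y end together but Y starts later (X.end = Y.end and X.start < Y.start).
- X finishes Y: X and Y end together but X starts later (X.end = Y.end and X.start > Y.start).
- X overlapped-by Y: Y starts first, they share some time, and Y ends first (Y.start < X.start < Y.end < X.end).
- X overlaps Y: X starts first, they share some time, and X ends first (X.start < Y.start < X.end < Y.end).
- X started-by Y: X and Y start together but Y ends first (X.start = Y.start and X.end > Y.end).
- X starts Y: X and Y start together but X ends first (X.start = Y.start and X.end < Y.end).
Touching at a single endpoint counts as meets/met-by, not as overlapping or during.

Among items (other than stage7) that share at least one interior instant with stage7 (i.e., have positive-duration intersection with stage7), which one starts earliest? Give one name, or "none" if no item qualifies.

Target stage7 = [9, 102].
stage1 [216, 337] → after → excluded.
stage2 [93, 260] → overlapped-by → candidate.
stage3 [339, 464] → after → excluded.
stage4 [98, 318] → overlapped-by → candidate.
stage5 [25, 55] → during → candidate.
stage6 [296, 385] → after → excluded.
stage8 [98, 244] → overlapped-by → candidate.
stage9 [276, 339] → after → excluded.
Among candidates, earliest start is 25 → stage5.

stage5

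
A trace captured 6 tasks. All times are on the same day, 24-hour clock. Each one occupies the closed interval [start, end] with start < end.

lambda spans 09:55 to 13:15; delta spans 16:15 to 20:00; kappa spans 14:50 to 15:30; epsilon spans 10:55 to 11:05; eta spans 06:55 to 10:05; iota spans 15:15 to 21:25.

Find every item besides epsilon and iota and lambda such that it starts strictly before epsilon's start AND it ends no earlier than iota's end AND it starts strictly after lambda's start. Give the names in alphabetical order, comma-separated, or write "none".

Conditions: its start is strictly before epsilon's start (X.start < 10:55) AND its end is no earlier than iota's end (X.end >= 21:25) AND its start is strictly after lambda's start (X.start > 09:55).
delta: start 16:15 < 10:55? ✗; end 20:00 >= 21:25? ✗; start 16:15 > 09:55? ✓ → no.
eta: start 06:55 < 10:55? ✓; end 10:05 >= 21:25? ✗; start 06:55 > 09:55? ✗ → no.
kappa: start 14:50 < 10:55? ✗; end 15:30 >= 21:25? ✗; start 14:50 > 09:55? ✓ → no.
Result: none.

none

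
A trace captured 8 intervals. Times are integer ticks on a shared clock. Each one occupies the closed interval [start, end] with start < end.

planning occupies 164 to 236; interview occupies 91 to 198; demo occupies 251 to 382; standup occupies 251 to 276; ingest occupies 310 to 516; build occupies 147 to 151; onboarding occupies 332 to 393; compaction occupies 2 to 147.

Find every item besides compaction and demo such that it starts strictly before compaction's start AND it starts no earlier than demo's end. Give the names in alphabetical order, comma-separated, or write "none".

Conditions: its start is strictly before compaction's start (X.start < 2) AND its start is no earlier than demo's end (X.start >= 382).
build: start 147 < 2? ✗; start 147 >= 382? ✗ → no.
ingest: start 310 < 2? ✗; start 310 >= 382? ✗ → no.
interview: start 91 < 2? ✗; start 91 >= 382? ✗ → no.
onboarding: start 332 < 2? ✗; start 332 >= 382? ✗ → no.
planning: start 164 < 2? ✗; start 164 >= 382? ✗ → no.
standup: start 251 < 2? ✗; start 251 >= 382? ✗ → no.
Result: none.

none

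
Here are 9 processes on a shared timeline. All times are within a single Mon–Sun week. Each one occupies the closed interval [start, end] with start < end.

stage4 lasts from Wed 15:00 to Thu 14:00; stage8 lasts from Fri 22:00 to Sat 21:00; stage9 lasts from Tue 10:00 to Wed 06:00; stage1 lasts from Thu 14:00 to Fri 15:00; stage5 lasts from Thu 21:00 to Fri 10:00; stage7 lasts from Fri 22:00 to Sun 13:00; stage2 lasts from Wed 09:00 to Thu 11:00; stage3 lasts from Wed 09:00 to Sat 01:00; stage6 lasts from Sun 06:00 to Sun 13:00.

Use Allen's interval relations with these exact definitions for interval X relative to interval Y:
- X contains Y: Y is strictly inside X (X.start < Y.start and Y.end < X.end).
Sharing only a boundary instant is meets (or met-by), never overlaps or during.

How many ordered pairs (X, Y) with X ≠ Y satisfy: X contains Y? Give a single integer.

Checking all 72 ordered pairs for relation 'contains'; matching pairs in alphabetical order:
(stage1, stage5): stage1 contains stage5 ✓
(stage3, stage1): stage3 contains stage1 ✓
(stage3, stage4): stage3 contains stage4 ✓
(stage3, stage5): stage3 contains stage5 ✓
Count: 4.

4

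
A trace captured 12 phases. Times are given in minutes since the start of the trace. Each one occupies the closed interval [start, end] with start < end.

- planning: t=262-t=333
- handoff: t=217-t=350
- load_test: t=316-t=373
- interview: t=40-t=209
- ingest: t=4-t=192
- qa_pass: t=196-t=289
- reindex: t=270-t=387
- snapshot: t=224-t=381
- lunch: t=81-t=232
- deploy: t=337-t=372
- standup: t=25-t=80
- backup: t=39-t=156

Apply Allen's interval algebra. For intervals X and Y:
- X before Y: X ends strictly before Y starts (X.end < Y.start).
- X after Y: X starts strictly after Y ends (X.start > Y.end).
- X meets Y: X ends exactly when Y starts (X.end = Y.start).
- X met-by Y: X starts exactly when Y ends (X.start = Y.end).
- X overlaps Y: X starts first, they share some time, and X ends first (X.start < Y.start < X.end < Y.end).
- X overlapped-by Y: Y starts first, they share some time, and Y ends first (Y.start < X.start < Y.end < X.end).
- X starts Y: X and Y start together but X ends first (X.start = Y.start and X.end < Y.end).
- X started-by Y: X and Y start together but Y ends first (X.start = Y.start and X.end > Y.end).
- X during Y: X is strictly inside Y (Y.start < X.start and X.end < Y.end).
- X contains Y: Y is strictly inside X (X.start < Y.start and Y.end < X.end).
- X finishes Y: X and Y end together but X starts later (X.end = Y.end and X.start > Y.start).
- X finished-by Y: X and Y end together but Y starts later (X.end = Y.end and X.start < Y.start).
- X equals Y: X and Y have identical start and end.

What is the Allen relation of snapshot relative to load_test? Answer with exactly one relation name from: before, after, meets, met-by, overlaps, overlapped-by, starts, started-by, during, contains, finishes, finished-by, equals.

contains

snapshot = [t=224, t=381]; load_test = [t=316, t=373].
Compare endpoints: snapshot.start < load_test.start, snapshot.start < load_test.end, snapshot.end > load_test.start, snapshot.end > load_test.end.
That pattern is 'contains'.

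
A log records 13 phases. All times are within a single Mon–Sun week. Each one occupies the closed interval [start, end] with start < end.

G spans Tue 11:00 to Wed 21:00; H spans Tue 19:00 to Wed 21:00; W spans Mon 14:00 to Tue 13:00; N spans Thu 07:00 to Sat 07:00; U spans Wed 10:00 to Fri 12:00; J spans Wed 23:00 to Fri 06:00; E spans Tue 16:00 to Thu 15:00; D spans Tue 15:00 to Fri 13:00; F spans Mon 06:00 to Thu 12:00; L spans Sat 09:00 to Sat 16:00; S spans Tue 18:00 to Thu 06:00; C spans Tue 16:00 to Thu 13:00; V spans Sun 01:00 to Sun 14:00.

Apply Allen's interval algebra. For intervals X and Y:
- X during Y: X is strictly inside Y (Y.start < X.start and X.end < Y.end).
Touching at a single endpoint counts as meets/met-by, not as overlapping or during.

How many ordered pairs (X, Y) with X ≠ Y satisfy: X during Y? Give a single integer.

Checking all 156 ordered pairs for relation 'during'; matching pairs in alphabetical order:
(C, D): C during D ✓
(E, D): E during D ✓
(G, F): G during F ✓
(H, C): H during C ✓
(H, D): H during D ✓
(H, E): H during E ✓
(H, F): H during F ✓
(H, S): H during S ✓
(J, D): J during D ✓
(J, U): J during U ✓
(S, C): S during C ✓
(S, D): S during D ✓
(S, E): S during E ✓
(S, F): S during F ✓
(U, D): U during D ✓
(W, F): W during F ✓
Count: 16.

16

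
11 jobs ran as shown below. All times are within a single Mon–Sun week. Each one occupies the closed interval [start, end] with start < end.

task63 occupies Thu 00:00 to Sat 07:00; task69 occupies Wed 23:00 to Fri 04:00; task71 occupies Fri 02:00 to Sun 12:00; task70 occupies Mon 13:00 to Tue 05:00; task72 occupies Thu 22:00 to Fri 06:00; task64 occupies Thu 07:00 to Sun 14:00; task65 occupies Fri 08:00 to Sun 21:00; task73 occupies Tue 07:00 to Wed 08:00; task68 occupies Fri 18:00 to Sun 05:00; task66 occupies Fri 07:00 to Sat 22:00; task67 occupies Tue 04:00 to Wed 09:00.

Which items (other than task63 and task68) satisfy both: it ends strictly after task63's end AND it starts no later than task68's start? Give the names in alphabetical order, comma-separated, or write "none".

Conditions: its end is strictly after task63's end (X.end > Sat 07:00) AND its start is no later than task68's start (X.start <= Fri 18:00).
task64: end Sun 14:00 > Sat 07:00? ✓; start Thu 07:00 <= Fri 18:00? ✓ → yes.
task65: end Sun 21:00 > Sat 07:00? ✓; start Fri 08:00 <= Fri 18:00? ✓ → yes.
task66: end Sat 22:00 > Sat 07:00? ✓; start Fri 07:00 <= Fri 18:00? ✓ → yes.
task67: end Wed 09:00 > Sat 07:00? ✗; start Tue 04:00 <= Fri 18:00? ✓ → no.
task69: end Fri 04:00 > Sat 07:00? ✗; start Wed 23:00 <= Fri 18:00? ✓ → no.
task70: end Tue 05:00 > Sat 07:00? ✗; start Mon 13:00 <= Fri 18:00? ✓ → no.
task71: end Sun 12:00 > Sat 07:00? ✓; start Fri 02:00 <= Fri 18:00? ✓ → yes.
task72: end Fri 06:00 > Sat 07:00? ✗; start Thu 22:00 <= Fri 18:00? ✓ → no.
task73: end Wed 08:00 > Sat 07:00? ✗; start Tue 07:00 <= Fri 18:00? ✓ → no.
Result: task64, task65, task66, task71.

task64, task65, task66, task71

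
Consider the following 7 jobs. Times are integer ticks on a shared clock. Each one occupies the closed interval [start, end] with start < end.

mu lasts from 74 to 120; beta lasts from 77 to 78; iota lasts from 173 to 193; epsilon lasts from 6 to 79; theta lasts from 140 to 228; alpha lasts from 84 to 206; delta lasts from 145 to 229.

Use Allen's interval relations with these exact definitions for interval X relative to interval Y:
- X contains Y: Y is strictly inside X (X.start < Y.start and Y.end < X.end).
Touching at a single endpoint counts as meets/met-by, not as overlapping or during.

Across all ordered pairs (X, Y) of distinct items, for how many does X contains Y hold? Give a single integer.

5

Checking all 42 ordered pairs for relation 'contains'; matching pairs in alphabetical order:
(alpha, iota): alpha contains iota ✓
(delta, iota): delta contains iota ✓
(epsilon, beta): epsilon contains beta ✓
(mu, beta): mu contains beta ✓
(theta, iota): theta contains iota ✓
Count: 5.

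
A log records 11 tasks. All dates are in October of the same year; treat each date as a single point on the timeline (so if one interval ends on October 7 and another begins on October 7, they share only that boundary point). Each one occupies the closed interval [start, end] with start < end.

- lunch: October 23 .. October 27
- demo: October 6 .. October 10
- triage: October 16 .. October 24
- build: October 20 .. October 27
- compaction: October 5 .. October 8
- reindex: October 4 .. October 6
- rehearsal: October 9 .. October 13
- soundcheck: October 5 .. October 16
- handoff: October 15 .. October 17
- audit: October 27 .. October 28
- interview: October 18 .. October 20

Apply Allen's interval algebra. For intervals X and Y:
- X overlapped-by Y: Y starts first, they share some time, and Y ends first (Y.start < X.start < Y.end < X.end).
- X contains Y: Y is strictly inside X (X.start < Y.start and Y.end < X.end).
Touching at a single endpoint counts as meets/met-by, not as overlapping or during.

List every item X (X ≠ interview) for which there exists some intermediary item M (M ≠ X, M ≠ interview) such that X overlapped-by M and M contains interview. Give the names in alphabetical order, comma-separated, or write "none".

build, lunch

Target interview = [October 18, October 20].
Intermediaries M with M contains interview: triage.
Via triage — items with X overlapped-by triage: build, lunch.
Union: build, lunch.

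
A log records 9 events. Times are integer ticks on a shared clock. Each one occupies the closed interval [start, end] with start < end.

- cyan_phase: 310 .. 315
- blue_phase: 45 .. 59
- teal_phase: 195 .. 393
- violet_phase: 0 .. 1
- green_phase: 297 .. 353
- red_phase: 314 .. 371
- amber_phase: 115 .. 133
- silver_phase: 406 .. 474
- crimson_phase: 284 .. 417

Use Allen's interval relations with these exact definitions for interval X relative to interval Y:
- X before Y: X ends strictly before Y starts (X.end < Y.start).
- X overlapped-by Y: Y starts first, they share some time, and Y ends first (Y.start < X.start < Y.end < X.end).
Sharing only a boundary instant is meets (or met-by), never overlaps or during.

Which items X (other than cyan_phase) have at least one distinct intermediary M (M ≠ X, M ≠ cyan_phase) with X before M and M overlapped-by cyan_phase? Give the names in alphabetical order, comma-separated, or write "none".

Target cyan_phase = [310, 315].
Intermediaries M with M overlapped-by cyan_phase: red_phase.
Via red_phase — items with X before red_phase: amber_phase, blue_phase, violet_phase.
Union: amber_phase, blue_phase, violet_phase.

amber_phase, blue_phase, violet_phase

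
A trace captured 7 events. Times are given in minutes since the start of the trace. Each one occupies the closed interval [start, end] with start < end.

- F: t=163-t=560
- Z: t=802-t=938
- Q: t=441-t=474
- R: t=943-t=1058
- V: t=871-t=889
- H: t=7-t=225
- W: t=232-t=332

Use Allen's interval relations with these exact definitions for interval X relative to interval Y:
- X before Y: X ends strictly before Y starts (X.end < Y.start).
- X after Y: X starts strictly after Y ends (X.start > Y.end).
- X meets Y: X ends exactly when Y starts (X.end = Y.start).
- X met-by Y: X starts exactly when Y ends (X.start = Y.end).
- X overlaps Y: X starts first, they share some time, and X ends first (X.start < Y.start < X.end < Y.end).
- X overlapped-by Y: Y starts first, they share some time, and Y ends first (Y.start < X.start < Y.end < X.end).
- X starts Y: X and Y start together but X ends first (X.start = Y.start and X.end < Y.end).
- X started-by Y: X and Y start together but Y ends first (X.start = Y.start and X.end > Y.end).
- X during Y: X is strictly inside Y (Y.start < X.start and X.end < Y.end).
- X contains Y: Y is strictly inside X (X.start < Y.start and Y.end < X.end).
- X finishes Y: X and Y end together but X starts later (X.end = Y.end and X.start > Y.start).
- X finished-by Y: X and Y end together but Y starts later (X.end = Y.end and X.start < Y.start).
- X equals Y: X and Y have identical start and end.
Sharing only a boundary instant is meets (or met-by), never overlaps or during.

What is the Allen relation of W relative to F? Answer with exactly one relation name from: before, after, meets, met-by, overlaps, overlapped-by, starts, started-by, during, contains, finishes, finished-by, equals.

during

W = [t=232, t=332]; F = [t=163, t=560].
Compare endpoints: W.start > F.start, W.start < F.end, W.end > F.start, W.end < F.end.
That pattern is 'during'.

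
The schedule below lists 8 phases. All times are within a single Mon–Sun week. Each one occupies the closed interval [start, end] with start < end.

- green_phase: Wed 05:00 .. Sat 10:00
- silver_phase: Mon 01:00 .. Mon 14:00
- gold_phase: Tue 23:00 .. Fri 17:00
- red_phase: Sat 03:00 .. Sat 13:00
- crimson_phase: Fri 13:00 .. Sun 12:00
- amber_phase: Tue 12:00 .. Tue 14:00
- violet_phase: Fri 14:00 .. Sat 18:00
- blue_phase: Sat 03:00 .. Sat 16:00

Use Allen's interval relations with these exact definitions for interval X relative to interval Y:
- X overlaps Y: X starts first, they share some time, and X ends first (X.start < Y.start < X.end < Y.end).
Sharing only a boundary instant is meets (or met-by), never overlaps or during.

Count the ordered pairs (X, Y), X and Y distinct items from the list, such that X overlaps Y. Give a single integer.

7

Checking all 56 ordered pairs for relation 'overlaps'; matching pairs in alphabetical order:
(gold_phase, crimson_phase): gold_phase overlaps crimson_phase ✓
(gold_phase, green_phase): gold_phase overlaps green_phase ✓
(gold_phase, violet_phase): gold_phase overlaps violet_phase ✓
(green_phase, blue_phase): green_phase overlaps blue_phase ✓
(green_phase, crimson_phase): green_phase overlaps crimson_phase ✓
(green_phase, red_phase): green_phase overlaps red_phase ✓
(green_phase, violet_phase): green_phase overlaps violet_phase ✓
Count: 7.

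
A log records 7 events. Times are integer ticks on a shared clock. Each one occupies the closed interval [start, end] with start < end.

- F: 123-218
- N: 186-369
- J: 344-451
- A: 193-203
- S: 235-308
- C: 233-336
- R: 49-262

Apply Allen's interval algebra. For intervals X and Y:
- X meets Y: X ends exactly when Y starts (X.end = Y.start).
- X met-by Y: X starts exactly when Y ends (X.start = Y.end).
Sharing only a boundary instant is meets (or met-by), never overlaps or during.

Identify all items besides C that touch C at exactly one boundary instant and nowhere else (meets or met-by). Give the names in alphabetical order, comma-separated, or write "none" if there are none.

Target C = [233, 336].
A [193, 203] → before → no.
F [123, 218] → before → no.
J [344, 451] → after → no.
N [186, 369] → contains → no.
R [49, 262] → overlaps → no.
S [235, 308] → during → no.
Result: none.

none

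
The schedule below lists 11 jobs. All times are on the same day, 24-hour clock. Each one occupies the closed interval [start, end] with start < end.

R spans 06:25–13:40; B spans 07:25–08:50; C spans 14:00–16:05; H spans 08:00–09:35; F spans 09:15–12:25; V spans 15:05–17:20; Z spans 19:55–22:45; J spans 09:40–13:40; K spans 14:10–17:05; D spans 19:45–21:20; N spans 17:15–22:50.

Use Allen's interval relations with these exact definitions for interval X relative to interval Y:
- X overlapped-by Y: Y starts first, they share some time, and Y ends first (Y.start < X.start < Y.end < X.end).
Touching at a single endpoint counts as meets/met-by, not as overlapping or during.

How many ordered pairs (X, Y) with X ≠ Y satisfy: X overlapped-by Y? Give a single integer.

8

Checking all 110 ordered pairs for relation 'overlapped-by'; matching pairs in alphabetical order:
(F, H): F overlapped-by H ✓
(H, B): H overlapped-by B ✓
(J, F): J overlapped-by F ✓
(K, C): K overlapped-by C ✓
(N, V): N overlapped-by V ✓
(V, C): V overlapped-by C ✓
(V, K): V overlapped-by K ✓
(Z, D): Z overlapped-by D ✓
Count: 8.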